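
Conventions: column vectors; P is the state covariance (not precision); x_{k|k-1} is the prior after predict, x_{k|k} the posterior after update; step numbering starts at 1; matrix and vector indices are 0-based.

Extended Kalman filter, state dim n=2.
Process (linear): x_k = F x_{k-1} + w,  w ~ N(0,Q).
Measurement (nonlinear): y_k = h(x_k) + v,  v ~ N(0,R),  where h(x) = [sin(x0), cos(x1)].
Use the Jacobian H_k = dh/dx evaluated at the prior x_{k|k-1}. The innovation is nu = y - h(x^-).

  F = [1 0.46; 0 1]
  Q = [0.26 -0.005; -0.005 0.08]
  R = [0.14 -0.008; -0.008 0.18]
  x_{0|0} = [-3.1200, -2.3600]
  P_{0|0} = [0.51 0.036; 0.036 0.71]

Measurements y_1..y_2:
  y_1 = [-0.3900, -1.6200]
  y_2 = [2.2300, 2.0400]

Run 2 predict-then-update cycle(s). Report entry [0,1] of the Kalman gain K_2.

step 1: x^-=[-4.2056, -2.3600]  P^-=[0.9534 0.3576; 0.3576 0.7900]  H_jac=[-0.4854 0.0000; 0.0000 0.7044]  S=[0.3646 -0.1303; -0.1303 0.5720]  K=[-1.2103 0.1648; -0.1398 0.9410]  nu=[-1.2643, -0.9102]  x^+=[-2.8254, -3.0397]  P^+=[0.3518 0.0558; 0.0558 0.2421]
step 2: x^-=[-4.2237, -3.0397]  P^-=[0.7144 0.1622; 0.1622 0.3221]  H_jac=[-0.4695 0.0000; 0.0000 0.1017]  S=[0.2975 -0.0157; -0.0157 0.1833]  K=[-1.1279 -0.0069; -0.2477 0.1574]  nu=[1.3471, 3.0348]  x^+=[-5.7640, -2.8958]  P^+=[0.3362 0.0765; 0.0765 0.2980]

K[0,1] = -0.0069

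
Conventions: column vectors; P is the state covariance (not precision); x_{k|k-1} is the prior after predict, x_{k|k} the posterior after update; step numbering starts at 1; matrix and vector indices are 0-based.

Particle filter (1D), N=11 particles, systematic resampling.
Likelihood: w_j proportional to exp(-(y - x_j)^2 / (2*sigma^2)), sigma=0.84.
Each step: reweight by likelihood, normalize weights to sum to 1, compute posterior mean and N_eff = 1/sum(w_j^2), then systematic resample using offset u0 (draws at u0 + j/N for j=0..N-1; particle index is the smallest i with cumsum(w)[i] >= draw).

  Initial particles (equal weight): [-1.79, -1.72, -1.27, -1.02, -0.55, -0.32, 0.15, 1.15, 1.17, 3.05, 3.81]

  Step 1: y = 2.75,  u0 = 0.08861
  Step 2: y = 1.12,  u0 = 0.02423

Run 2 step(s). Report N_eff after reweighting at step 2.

step 1: w=[0.0000, 0.0000, 0.0000, 0.0000, 0.0003, 0.0007, 0.0048, 0.0941, 0.0984, 0.5414, 0.2603]  mean=2.8667  Neff=2.6353  idx=[7, 8, 9, 9, 9, 9, 9, 9, 10, 10, 10]
step 2: w=[0.4089, 0.4085, 0.0292, 0.0292, 0.0292, 0.0292, 0.0292, 0.0292, 0.0024, 0.0024, 0.0024]  mean=1.5106  Neff=2.9478  idx=[0, 0, 0, 0, 0, 1, 1, 1, 1, 2, 5]

N_eff = 2.9478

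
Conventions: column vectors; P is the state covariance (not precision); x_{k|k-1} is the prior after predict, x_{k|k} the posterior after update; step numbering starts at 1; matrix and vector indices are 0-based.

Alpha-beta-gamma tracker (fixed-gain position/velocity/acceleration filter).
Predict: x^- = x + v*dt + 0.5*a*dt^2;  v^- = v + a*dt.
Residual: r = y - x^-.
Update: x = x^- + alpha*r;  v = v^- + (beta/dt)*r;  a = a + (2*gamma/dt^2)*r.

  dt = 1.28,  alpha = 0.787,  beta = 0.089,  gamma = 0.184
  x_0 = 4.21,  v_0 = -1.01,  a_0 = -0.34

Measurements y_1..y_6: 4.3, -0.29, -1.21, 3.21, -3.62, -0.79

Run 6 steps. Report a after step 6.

a_post = 1.0335

step 1: x_pred=2.6387  r=1.6613  x^+=3.9461  v^+=-1.3297  a^+=0.0331
step 2: x_pred=2.2713  r=-2.5613  x^+=0.2556  v^+=-1.4653  a^+=-0.5421
step 3: x_pred=-2.0642  r=0.8542  x^+=-1.3919  v^+=-2.0999  a^+=-0.3503
step 4: x_pred=-4.3668  r=7.5768  x^+=1.5962  v^+=-2.0214  a^+=1.3515
step 5: x_pred=0.1159  r=-3.7359  x^+=-2.8243  v^+=-0.5512  a^+=0.5124
step 6: x_pred=-3.1101  r=2.3201  x^+=-1.2842  v^+=0.2660  a^+=1.0335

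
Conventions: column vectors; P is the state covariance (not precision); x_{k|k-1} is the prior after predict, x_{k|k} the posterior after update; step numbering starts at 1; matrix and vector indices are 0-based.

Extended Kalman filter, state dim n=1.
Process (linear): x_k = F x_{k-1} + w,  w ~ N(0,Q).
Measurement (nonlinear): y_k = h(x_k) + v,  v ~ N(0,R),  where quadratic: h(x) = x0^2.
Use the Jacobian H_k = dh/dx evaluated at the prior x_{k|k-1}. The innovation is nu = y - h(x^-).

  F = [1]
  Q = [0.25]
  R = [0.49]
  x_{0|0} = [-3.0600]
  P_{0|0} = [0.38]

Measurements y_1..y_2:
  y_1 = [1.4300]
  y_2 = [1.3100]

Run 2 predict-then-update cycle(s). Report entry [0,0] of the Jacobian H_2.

step 1: x^-=[-3.0600]  P^-=[0.6300]  H_jac=[-6.1200]  S=[24.0863]  K=[-0.1601]  nu=[-7.9336]  x^+=[-1.7900]  P^+=[0.0128]
step 2: x^-=[-1.7900]  P^-=[0.2628]  H_jac=[-3.5801]  S=[3.8585]  K=[-0.2439]  nu=[-1.8942]  x^+=[-1.3281]  P^+=[0.0334]

H_jac[0,0] = -3.5801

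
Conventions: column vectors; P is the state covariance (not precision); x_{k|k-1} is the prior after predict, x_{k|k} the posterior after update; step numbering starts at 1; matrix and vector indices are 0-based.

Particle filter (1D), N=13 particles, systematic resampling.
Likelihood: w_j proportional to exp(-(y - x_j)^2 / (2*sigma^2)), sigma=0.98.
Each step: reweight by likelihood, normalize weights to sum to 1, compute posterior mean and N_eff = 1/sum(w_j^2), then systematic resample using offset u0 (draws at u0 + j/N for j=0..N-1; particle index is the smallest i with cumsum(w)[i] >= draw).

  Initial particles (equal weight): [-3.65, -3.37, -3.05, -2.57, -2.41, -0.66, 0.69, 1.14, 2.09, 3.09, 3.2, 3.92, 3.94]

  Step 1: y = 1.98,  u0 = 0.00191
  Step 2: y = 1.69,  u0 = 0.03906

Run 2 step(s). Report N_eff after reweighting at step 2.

step 1: w=[0.0000, 0.0000, 0.0000, 0.0000, 0.0000, 0.0078, 0.1238, 0.2039, 0.2925, 0.1550, 0.1356, 0.0415, 0.0398]  mean=2.1566  Neff=5.3119  idx=[5, 6, 7, 7, 7, 8, 8, 8, 8, 9, 9, 10, 11]
step 2: w=[0.0071, 0.0743, 0.1069, 0.1069, 0.1069, 0.1151, 0.1151, 0.1151, 0.1151, 0.0451, 0.0451, 0.0382, 0.0094]  mean=1.8117  Neff=10.1612  idx=[1, 2, 3, 3, 4, 5, 5, 6, 7, 7, 8, 9, 11]

N_eff = 10.1612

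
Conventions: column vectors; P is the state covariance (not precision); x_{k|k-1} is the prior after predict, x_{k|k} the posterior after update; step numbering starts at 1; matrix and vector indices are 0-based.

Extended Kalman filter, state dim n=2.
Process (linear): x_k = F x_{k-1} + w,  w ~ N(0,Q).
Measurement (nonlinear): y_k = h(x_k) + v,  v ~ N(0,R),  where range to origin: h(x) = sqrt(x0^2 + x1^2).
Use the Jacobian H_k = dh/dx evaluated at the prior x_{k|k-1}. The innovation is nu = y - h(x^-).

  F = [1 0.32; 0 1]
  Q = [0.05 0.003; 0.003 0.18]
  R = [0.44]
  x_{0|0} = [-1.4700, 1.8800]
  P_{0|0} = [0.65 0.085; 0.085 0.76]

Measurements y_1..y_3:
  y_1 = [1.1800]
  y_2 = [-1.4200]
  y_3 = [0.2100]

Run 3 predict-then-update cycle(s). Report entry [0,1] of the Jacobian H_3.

step 1: x^-=[-0.8684, 1.8800]  P^-=[0.8322 0.3312; 0.3312 0.9400]  H_jac=[-0.4193 0.9078]  S=[1.1089]  K=[-0.0436; 0.6443]  nu=[-0.8909]  x^+=[-0.8296, 1.3060]  P^+=[0.8301 0.3623; 0.3623 0.4796]
step 2: x^-=[-0.4117, 1.3060]  P^-=[1.1611 0.5188; 0.5188 0.6596]  H_jac=[-0.3006 0.9537]  S=[0.8475]  K=[0.1720; 0.5583]  nu=[-2.7893]  x^+=[-0.8914, -0.2514]  P^+=[1.1361 0.4374; 0.4374 0.3955]
step 3: x^-=[-0.9718, -0.2514]  P^-=[1.5065 0.5670; 0.5670 0.5755]  H_jac=[-0.9681 -0.2504]  S=[2.1631]  K=[-0.7399; -0.3204]  nu=[-0.7938]  x^+=[-0.3845, 0.0030]  P^+=[0.3223 0.0542; 0.0542 0.3534]

H_jac[0,1] = -0.2504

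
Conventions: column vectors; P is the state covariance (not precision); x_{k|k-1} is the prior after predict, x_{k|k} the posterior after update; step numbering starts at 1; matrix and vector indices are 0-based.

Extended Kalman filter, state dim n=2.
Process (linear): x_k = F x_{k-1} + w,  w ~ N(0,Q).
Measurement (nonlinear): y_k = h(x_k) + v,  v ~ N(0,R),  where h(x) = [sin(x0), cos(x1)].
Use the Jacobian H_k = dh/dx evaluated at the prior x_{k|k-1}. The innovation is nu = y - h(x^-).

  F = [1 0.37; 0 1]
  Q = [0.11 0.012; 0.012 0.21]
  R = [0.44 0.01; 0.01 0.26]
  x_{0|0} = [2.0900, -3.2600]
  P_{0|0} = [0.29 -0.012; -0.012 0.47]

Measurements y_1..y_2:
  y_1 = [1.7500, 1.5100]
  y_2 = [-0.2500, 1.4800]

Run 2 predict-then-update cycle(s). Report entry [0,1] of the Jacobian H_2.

H_jac[0,1] = 0.0000

step 1: x^-=[0.8838, -3.2600]  P^-=[0.4555 0.1739; 0.1739 0.6800]  H_jac=[0.6342 0.0000; 0.0000 -0.1181]  S=[0.6232 -0.0030; -0.0030 0.2695]  K=[0.4632 -0.0710; 0.1755 -0.2961]  nu=[0.9768, 2.5030]  x^+=[1.1585, -3.8297]  P^+=[0.3202 0.1171; 0.1171 0.6369]
step 2: x^-=[-0.2585, -3.8297]  P^-=[0.6041 0.3647; 0.3647 0.8469]  H_jac=[0.9668 0.0000; 0.0000 -0.6351]  S=[1.0046 -0.2139; -0.2139 0.6015]  K=[0.5402 -0.1929; 0.1738 -0.8322]  nu=[0.0056, 2.2525]  x^+=[-0.6900, -5.7033]  P^+=[0.2439 0.0705; 0.0705 0.3380]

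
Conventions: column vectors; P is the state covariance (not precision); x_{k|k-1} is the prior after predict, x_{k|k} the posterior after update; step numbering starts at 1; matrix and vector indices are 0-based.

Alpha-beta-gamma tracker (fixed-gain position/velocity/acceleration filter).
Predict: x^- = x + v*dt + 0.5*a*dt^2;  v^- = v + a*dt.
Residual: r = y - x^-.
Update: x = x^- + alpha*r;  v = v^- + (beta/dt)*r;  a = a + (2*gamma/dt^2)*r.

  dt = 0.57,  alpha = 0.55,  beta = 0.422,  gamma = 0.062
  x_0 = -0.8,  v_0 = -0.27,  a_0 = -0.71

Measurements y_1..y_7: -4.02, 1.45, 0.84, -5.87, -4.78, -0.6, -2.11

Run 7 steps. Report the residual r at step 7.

step 1: x_pred=-1.0692  r=-2.9508  x^+=-2.6922  v^+=-2.8593  a^+=-1.8362
step 2: x_pred=-4.6202  r=6.0702  x^+=-1.2816  v^+=0.5882  a^+=0.4806
step 3: x_pred=-0.8683  r=1.7083  x^+=0.0713  v^+=2.1268  a^+=1.1325
step 4: x_pred=1.4676  r=-7.3376  x^+=-2.5681  v^+=-2.6600  a^+=-1.6679
step 5: x_pred=-4.3552  r=-0.4248  x^+=-4.5889  v^+=-3.9251  a^+=-1.8300
step 6: x_pred=-7.1235  r=6.5235  x^+=-3.5356  v^+=-0.1386  a^+=0.6597
step 7: x_pred=-3.5074  r=1.3974  x^+=-2.7388  v^+=1.2720  a^+=1.1930

resid = 1.3974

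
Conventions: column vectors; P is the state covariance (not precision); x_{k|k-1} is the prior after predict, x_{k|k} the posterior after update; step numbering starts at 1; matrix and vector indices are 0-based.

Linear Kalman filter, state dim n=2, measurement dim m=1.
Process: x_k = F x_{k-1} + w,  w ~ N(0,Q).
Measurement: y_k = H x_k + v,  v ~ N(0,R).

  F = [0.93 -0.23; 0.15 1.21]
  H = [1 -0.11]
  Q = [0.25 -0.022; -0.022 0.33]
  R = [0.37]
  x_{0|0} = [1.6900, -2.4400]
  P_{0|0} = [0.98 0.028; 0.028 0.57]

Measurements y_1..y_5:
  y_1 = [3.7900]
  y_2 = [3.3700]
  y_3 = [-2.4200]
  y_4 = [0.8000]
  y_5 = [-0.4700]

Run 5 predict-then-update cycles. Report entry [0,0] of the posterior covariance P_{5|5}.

P_post[0,0] = 0.2031

step 1: x^-=[2.1329, -2.6989]  P^-=[1.1158 -0.0134; -0.0134 1.1968]  S=[1.5032]  K=[0.7432; -0.0965]  nu=[1.3602]  x^+=[3.1439, -2.8301]  P^+=[0.2854 0.0944; 0.0944 1.1828]
step 2: x^-=[3.5747, -2.9529]  P^-=[0.5190 -0.2084; -0.2084 2.1024]  S=[0.9603]  K=[0.5643; -0.4578]  nu=[-0.5296]  x^+=[3.2759, -2.7104]  P^+=[0.2132 0.0397; 0.0397 1.9011]
step 3: x^-=[3.6700, -2.7882]  P^-=[0.5179 -0.4780; -0.4780 3.1326]  S=[1.0310]  K=[0.5534; -0.7978]  nu=[-6.3967]  x^+=[0.1303, 2.3153]  P^+=[0.2022 -0.0228; -0.0228 2.4763]
step 4: x^-=[-0.4114, 2.8211]  P^-=[0.5657 -0.7078; -0.7078 3.9519]  S=[1.1392]  K=[0.5649; -1.0029]  nu=[1.5217]  x^+=[0.4482, 1.2949]  P^+=[0.2021 -0.0624; -0.0624 2.8060]
step 5: x^-=[0.1190, 1.6341]  P^-=[0.6000 -0.8428; -0.8428 4.4201]  S=[1.2089]  K=[0.5730; -1.0994]  nu=[-0.4093]  x^+=[-0.1155, 2.0840]  P^+=[0.2031 -0.0813; -0.0813 2.9591]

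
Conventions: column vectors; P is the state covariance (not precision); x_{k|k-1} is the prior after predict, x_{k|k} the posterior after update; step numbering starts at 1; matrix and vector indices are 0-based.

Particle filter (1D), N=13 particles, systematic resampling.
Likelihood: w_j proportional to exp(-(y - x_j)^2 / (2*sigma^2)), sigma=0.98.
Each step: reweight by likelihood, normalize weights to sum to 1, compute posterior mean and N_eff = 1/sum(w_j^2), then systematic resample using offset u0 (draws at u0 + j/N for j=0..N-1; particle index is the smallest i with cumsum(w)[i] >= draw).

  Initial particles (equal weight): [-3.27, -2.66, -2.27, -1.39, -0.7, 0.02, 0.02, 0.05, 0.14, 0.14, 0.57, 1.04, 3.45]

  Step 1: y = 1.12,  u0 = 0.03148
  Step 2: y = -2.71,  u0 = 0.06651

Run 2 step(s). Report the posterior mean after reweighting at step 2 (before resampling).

post_mean = -0.2765

step 1: w=[0.0000, 0.0001, 0.0005, 0.0076, 0.0360, 0.1074, 0.1074, 0.1111, 0.1223, 0.1223, 0.1723, 0.2010, 0.0119]  mean=0.3553  Neff=7.3032  idx=[4, 5, 6, 7, 7, 8, 9, 9, 10, 10, 11, 11, 11]
step 2: w=[0.4799, 0.0812, 0.0812, 0.0745, 0.0745, 0.0573, 0.0573, 0.0573, 0.0145, 0.0145, 0.0026, 0.0026, 0.0026]  mean=-0.2765  Neff=3.7757  idx=[0, 0, 0, 0, 0, 0, 1, 2, 3, 4, 5, 7, 9]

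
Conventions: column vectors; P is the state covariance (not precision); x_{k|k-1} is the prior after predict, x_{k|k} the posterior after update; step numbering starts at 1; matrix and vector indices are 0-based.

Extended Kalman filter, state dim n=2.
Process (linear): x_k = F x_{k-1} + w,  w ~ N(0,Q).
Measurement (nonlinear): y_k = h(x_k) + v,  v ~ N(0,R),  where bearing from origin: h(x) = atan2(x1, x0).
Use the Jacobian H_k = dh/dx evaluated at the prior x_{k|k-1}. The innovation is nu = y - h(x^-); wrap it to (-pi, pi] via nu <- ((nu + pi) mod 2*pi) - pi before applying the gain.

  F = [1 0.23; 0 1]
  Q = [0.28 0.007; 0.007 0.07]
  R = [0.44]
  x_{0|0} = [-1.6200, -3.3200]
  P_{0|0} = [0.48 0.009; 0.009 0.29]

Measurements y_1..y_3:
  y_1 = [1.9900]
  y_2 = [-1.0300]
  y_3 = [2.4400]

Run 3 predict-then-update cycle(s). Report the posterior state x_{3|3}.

step 1: x^-=[-2.3836, -3.3200]  P^-=[0.7795 0.0827; 0.0827 0.3600]  H_jac=[0.1988 -0.1427]  S=[0.4734]  K=[0.3023; -0.0738]  nu=[-2.0997]  x^+=[-3.0184, -3.1651]  P^+=[0.7362 0.0933; 0.0933 0.3574]
step 2: x^-=[-3.7463, -3.1651]  P^-=[1.0780 0.1825; 0.1825 0.4274]  H_jac=[0.1316 -0.1558]  S=[0.4616]  K=[0.2458; -0.0922]  nu=[1.4101]  x^+=[-3.3998, -3.2951]  P^+=[1.0501 0.1929; 0.1929 0.4235]
step 3: x^-=[-4.1577, -3.2951]  P^-=[1.4413 0.2973; 0.2973 0.4935]  H_jac=[0.1171 -0.1477]  S=[0.4602]  K=[0.2712; -0.0828]  nu=[-1.3718]  x^+=[-4.5297, -3.1816]  P^+=[1.4074 0.3077; 0.3077 0.4903]

x_post = [-4.5297, -3.1816]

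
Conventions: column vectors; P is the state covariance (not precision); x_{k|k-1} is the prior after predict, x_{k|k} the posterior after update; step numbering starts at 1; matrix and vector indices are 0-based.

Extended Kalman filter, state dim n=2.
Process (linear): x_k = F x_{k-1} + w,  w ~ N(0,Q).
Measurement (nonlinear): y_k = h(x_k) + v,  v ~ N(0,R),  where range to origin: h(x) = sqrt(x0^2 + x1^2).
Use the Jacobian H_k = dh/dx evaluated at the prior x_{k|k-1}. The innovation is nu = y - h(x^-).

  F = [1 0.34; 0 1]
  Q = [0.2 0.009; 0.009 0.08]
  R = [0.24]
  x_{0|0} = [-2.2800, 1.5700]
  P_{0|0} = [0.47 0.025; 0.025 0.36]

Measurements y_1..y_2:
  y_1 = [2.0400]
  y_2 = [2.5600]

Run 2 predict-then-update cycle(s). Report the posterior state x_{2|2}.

x_post = [-1.3098, 1.7345]

step 1: x^-=[-1.7462, 1.5700]  P^-=[0.7286 0.1564; 0.1564 0.4400]  H_jac=[-0.7436 0.6686]  S=[0.6841]  K=[-0.6392; 0.2600]  nu=[-0.3082]  x^+=[-1.5492, 1.4899]  P^+=[0.4491 0.2701; 0.2701 0.3937]
step 2: x^-=[-1.0426, 1.4899]  P^-=[0.8783 0.4130; 0.4130 0.4737]  H_jac=[-0.5734 0.8193]  S=[0.4588]  K=[-0.3602; 0.3299]  nu=[0.7415]  x^+=[-1.3098, 1.7345]  P^+=[0.8188 0.4675; 0.4675 0.4238]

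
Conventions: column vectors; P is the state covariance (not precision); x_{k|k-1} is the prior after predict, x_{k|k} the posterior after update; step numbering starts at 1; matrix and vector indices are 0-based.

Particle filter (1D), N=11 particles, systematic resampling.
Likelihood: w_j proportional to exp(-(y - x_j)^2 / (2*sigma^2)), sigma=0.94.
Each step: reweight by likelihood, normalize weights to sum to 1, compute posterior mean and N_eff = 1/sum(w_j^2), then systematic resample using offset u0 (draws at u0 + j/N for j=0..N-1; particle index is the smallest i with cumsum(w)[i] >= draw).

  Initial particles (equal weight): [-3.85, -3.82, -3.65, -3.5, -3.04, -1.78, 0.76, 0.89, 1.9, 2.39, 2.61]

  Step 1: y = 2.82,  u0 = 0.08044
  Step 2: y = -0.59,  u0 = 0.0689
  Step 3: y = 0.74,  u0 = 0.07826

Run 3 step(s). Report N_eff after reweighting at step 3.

N_eff = 9.7434

step 1: w=[0.0000, 0.0000, 0.0000, 0.0000, 0.0000, 0.0000, 0.0335, 0.0449, 0.2288, 0.3326, 0.3602]  mean=2.2353  Neff=3.3796  idx=[8, 8, 8, 9, 9, 9, 9, 10, 10, 10, 10]
step 2: w=[0.2334, 0.2334, 0.2334, 0.0512, 0.0512, 0.0512, 0.0512, 0.0237, 0.0237, 0.0237, 0.0237]  mean=2.0678  Neff=5.6761  idx=[0, 0, 1, 1, 1, 2, 2, 3, 4, 6, 10]
step 3: w=[0.1153, 0.1153, 0.1153, 0.1153, 0.1153, 0.1153, 0.1153, 0.0529, 0.0529, 0.0529, 0.0341]  mean=2.0020  Neff=9.7434  idx=[0, 1, 2, 3, 3, 4, 5, 6, 6, 8, 10]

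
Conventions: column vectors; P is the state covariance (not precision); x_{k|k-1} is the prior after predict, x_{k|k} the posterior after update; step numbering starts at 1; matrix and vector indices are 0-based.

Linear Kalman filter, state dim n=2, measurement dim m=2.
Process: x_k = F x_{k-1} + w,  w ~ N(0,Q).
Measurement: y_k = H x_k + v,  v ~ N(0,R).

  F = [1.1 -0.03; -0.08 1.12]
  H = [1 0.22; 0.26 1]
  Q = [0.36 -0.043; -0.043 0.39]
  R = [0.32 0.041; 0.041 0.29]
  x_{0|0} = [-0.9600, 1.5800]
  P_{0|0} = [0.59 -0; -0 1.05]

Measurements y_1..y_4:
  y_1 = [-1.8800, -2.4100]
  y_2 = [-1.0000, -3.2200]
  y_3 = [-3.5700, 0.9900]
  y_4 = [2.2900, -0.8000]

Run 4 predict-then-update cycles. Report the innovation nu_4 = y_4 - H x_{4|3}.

step 1: x^-=[-1.1034, 1.8464]  P^-=[1.0748 -0.1302; -0.1302 1.7109]  S=[1.4204 0.5592; 0.5592 2.0059]  K=[0.7945 -0.1471; -0.1751 0.8849]  nu=[-1.1828, -3.9695]  x^+=[-1.4593, -1.4591]  P^+=[0.2656 -0.0791; -0.0791 0.2700]
step 2: x^-=[-1.5614, -1.5174]  P^-=[0.6869 -0.1731; -0.1731 0.7446]  S=[0.9667 0.2004; 0.2004 0.9910]  K=[0.6993 -0.1359; -0.1628 0.7388]  nu=[0.8953, -1.2966]  x^+=[-0.7592, -2.6211]  P^+=[0.2339 -0.0716; -0.0716 0.2262]
step 3: x^-=[-0.7565, -2.8749]  P^-=[0.6480 -0.1595; -0.1595 0.6881]  S=[0.9311 0.1922; 0.1922 0.9389]  K=[0.6852 -0.1307; -0.1576 0.7209]  nu=[-2.1810, 4.0616]  x^+=[-2.7820, 0.3968]  P^+=[0.2292 -0.0694; -0.0694 0.2206]
step 4: x^-=[-3.0721, 0.6669]  P^-=[0.6421 -0.1563; -0.1563 0.6807]  S=[0.9263 0.1925; 0.1925 0.9328]  K=[0.6830 -0.1295; -0.1563 0.7184]  nu=[5.2154, -0.6682]  x^+=[0.5765, -0.6284]  P^+=[0.2284 -0.0689; -0.0689 0.2199]

innov = [5.2154, -0.6682]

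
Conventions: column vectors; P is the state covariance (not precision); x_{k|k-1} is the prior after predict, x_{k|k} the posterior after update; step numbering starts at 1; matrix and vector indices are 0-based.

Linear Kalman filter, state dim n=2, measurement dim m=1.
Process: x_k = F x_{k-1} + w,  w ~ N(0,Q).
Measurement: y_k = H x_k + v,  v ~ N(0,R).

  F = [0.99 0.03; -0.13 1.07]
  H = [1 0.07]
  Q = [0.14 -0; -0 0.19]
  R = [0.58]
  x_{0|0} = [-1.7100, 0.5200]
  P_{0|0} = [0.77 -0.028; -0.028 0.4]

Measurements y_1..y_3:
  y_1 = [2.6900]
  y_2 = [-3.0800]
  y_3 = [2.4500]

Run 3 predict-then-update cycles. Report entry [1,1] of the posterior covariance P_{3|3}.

P_post[1,1] = 1.3379

step 1: x^-=[-1.6773, 0.7787]  P^-=[0.8934 -0.1158; -0.1158 0.6688]  S=[1.4604]  K=[0.6062; -0.0472]  nu=[4.3128]  x^+=[0.9370, 0.5749]  P^+=[0.3568 -0.0740; -0.0740 0.6655]
step 2: x^-=[0.9448, 0.4934]  P^-=[0.4859 -0.1026; -0.1026 0.9785]  S=[1.0563]  K=[0.4532; -0.0323]  nu=[-4.0594]  x^+=[-0.8947, 0.6246]  P^+=[0.2689 -0.0872; -0.0872 0.9774]
step 3: x^-=[-0.8671, 0.7846]  P^-=[0.3993 -0.0952; -0.0952 1.3379]  S=[0.9725]  K=[0.4037; -0.0016]  nu=[3.2621]  x^+=[0.4499, 0.7793]  P^+=[0.2408 -0.0946; -0.0946 1.3379]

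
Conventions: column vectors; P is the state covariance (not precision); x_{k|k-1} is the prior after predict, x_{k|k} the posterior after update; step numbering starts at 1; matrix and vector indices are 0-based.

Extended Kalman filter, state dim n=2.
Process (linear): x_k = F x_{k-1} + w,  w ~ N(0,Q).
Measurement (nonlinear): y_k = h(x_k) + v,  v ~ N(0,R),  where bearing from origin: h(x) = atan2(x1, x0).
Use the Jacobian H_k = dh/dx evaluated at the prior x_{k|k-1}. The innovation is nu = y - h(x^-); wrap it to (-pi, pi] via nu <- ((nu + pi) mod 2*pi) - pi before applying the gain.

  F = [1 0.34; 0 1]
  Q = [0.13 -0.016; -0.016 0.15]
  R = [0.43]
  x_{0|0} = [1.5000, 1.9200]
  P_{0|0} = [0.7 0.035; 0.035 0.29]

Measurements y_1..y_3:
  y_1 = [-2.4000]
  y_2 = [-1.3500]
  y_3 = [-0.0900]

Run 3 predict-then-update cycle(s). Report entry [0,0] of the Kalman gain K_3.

K[0,0] = 0.0559

step 1: x^-=[2.1528, 1.9200]  P^-=[0.8873 0.1176; 0.1176 0.4400]  H_jac=[-0.2307 0.2587]  S=[0.4927]  K=[-0.3538; 0.1760]  nu=[-3.1283]  x^+=[3.2597, 1.3695]  P^+=[0.8256 0.1483; 0.1483 0.4247]
step 2: x^-=[3.7253, 1.3695]  P^-=[1.1056 0.2767; 0.2767 0.5747]  H_jac=[-0.0869 0.2365]  S=[0.4591]  K=[-0.0668; 0.2436]  nu=[-1.7023]  x^+=[3.8391, 0.9547]  P^+=[1.1035 0.2842; 0.2842 0.5475]
step 3: x^-=[4.1637, 0.9547]  P^-=[1.4900 0.4543; 0.4543 0.6975]  H_jac=[-0.0523 0.2282]  S=[0.4595]  K=[0.0559; 0.2946]  nu=[-0.3154]  x^+=[4.1460, 0.8618]  P^+=[1.4886 0.4467; 0.4467 0.6576]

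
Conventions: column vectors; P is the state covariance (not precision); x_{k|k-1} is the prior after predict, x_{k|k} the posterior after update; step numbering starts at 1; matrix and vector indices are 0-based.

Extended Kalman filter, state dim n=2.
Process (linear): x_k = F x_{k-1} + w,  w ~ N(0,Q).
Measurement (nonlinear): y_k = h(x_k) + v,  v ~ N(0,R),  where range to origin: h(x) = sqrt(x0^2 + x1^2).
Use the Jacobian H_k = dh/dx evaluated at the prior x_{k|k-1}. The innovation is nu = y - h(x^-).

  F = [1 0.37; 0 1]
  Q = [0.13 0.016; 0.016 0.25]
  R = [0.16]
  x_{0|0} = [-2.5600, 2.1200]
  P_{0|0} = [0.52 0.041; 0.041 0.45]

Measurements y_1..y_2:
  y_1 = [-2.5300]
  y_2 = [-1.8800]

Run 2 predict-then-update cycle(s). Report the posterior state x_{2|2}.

x_post = [1.6731, 1.5917]

step 1: x^-=[-1.7756, 2.1200]  P^-=[0.7419 0.2235; 0.2235 0.7000]  H_jac=[-0.6421 0.7666]  S=[0.6573]  K=[-0.4641; 0.5981]  nu=[-5.2953]  x^+=[0.6821, -1.0474]  P^+=[0.6004 0.4060; 0.4060 0.4649]
step 2: x^-=[0.2946, -1.0474]  P^-=[1.0944 0.5940; 0.5940 0.7149]  H_jac=[0.2708 -0.9626]  S=[0.5930]  K=[-0.4645; -0.8892]  nu=[-2.9680]  x^+=[1.6731, 1.5917]  P^+=[0.9665 0.3490; 0.3490 0.2460]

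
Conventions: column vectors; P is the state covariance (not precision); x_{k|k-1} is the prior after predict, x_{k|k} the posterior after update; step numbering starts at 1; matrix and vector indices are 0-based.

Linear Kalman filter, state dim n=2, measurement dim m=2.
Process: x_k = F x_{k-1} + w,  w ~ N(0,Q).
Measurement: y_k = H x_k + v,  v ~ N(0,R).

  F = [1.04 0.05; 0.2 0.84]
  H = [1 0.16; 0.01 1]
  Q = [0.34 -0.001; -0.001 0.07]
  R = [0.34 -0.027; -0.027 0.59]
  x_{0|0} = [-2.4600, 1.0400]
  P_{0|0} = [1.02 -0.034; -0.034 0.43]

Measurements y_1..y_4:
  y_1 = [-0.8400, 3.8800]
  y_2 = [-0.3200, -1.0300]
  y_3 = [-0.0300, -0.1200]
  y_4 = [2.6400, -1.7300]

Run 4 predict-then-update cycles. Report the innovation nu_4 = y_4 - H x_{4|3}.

step 1: x^-=[-2.5064, 0.3816]  P^-=[1.4408 0.1992; 0.1992 0.4028]  S=[1.8548 0.2513; 0.2513 0.9969]  K=[0.7920 0.0146; 0.0902 0.3833]  nu=[1.6053, 3.5235]  x^+=[-1.1837, 1.8769]  P^+=[0.2714 -0.0155; -0.0155 0.2239]
step 2: x^-=[-1.1372, 1.3399]  P^-=[0.6325 0.0511; 0.0511 0.2336]  S=[0.9948 0.0679; 0.0679 0.8247]  K=[0.6428 0.0167; 0.0700 0.2781]  nu=[0.6028, -2.3585]  x^+=[-0.7891, 0.7261]  P^+=[0.2197 -0.0097; -0.0097 0.1623]
step 3: x^-=[-0.7844, 0.4521]  P^-=[0.5770 0.0430; 0.0430 0.1901]  S=[0.9356 0.0522; 0.0522 0.7810]  K=[0.6229 0.0208; 0.0650 0.2396]  nu=[0.6821, -0.5643]  x^+=[-0.3713, 0.3613]  P^+=[0.2123 -0.0067; -0.0067 0.1396]
step 4: x^-=[-0.3680, 0.2292]  P^-=[0.5693 0.0431; 0.0431 0.1748]  S=[0.9275 0.0498; 0.0498 0.7657]  K=[0.6199 0.0234; 0.0646 0.2246]  nu=[2.9714, -1.9556]  x^+=[1.4282, -0.0182]  P^+=[0.2110 -0.0050; -0.0050 0.1308]

innov = [2.9714, -1.9556]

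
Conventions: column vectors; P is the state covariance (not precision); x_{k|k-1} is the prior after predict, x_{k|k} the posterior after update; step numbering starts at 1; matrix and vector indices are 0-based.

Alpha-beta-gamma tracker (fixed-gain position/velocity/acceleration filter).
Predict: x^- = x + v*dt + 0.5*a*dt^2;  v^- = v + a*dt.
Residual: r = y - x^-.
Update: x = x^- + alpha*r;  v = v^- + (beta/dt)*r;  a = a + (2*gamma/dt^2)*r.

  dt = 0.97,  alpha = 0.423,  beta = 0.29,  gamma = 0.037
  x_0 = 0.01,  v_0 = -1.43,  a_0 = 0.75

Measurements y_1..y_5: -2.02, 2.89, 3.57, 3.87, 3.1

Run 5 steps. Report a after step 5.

a_post = 0.6321

step 1: x_pred=-1.0243  r=-0.9957  x^+=-1.4455  v^+=-1.0002  a^+=0.6717
step 2: x_pred=-2.0997  r=4.9897  x^+=0.0110  v^+=1.1431  a^+=1.0641
step 3: x_pred=1.6204  r=1.9496  x^+=2.4451  v^+=2.7582  a^+=1.2174
step 4: x_pred=5.6932  r=-1.8232  x^+=4.9220  v^+=3.3940  a^+=1.0741
step 5: x_pred=8.7195  r=-5.6195  x^+=6.3424  v^+=2.7558  a^+=0.6321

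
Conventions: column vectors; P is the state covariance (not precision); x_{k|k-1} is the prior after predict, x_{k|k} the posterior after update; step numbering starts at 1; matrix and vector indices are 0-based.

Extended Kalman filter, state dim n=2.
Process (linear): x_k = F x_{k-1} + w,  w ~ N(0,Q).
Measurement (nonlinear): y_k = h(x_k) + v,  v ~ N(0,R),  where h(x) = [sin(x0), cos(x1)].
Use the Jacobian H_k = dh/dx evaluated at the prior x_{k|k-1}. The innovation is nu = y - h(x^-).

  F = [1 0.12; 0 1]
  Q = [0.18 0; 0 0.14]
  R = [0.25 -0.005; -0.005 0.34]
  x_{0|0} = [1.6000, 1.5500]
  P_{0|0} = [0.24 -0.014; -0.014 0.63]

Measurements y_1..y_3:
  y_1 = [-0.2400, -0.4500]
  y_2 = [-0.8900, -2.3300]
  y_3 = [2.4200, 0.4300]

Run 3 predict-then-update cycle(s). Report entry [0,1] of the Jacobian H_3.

step 1: x^-=[1.7860, 1.5500]  P^-=[0.4257 0.0616; 0.0616 0.7700]  H_jac=[-0.2135 0.0000; 0.0000 -0.9998]  S=[0.2694 0.0082; 0.0082 1.1097]  K=[-0.3358 -0.0530; -0.0278 -0.6935]  nu=[-1.2169, -0.4708]  x^+=[2.2196, 1.9104]  P^+=[0.3919 0.0164; 0.0164 0.2357]
step 2: x^-=[2.4489, 1.9104]  P^-=[0.5792 0.0446; 0.0446 0.3757]  H_jac=[-0.7695 0.0000; 0.0000 -0.9429]  S=[0.5930 0.0274; 0.0274 0.6740]  K=[-0.7502 -0.0320; -0.0337 -0.5242]  nu=[-1.5286, -1.9969]  x^+=[3.6595, 3.0087]  P^+=[0.2435 0.0075; 0.0075 0.1889]
step 3: x^-=[4.0205, 3.0087]  P^-=[0.4280 0.0302; 0.0302 0.3289]  H_jac=[-0.6380 0.0000; 0.0000 -0.1325]  S=[0.4242 -0.0024; -0.0024 0.3458]  K=[-0.6438 -0.0161; -0.0462 -0.1263]  nu=[3.1900, 1.4212]  x^+=[1.9438, 2.6820]  P^+=[0.2522 0.0171; 0.0171 0.3225]

H_jac[0,1] = 0.0000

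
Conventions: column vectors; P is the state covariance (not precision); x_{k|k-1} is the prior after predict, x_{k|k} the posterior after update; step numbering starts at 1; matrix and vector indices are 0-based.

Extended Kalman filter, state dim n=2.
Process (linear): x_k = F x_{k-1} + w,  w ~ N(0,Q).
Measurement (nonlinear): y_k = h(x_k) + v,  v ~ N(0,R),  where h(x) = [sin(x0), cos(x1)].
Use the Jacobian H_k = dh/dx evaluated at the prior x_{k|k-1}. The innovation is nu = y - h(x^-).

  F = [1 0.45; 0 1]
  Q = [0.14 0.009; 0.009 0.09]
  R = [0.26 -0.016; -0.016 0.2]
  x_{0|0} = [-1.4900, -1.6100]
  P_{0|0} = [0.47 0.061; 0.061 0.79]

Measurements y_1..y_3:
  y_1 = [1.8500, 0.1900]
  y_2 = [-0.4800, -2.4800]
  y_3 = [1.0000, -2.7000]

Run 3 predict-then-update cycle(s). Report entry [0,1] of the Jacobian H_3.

H_jac[0,1] = 0.0000

step 1: x^-=[-2.2145, -1.6100]  P^-=[0.8249 0.4255; 0.4255 0.8800]  H_jac=[-0.6002 0.0000; 0.0000 0.9992]  S=[0.5571 -0.2712; -0.2712 1.0786]  K=[-0.7939 0.1946; -0.0702 0.7976]  nu=[2.6499, 0.2292]  x^+=[-4.2736, -1.6131]  P^+=[0.3491 0.0517; 0.0517 0.1608]
step 2: x^-=[-4.9995, -1.6131]  P^-=[0.5682 0.1330; 0.1330 0.2508]  H_jac=[0.2832 0.0000; 0.0000 0.9991]  S=[0.3056 0.0216; 0.0216 0.4503]  K=[0.5074 0.2707; 0.0842 0.5523]  nu=[-1.4391, -2.4377]  x^+=[-6.3897, -3.0806]  P^+=[0.4505 0.0461; 0.0461 0.1092]
step 3: x^-=[-7.7760, -3.0806]  P^-=[0.6541 0.1042; 0.1042 0.1992]  H_jac=[0.0779 0.0000; 0.0000 0.0609]  S=[0.2640 -0.0155; -0.0155 0.2007]  K=[0.1959 0.0468; 0.0345 0.0631]  nu=[1.9970, -1.7019]  x^+=[-7.4643, -3.1192]  P^+=[0.6438 0.1021; 0.1021 0.1982]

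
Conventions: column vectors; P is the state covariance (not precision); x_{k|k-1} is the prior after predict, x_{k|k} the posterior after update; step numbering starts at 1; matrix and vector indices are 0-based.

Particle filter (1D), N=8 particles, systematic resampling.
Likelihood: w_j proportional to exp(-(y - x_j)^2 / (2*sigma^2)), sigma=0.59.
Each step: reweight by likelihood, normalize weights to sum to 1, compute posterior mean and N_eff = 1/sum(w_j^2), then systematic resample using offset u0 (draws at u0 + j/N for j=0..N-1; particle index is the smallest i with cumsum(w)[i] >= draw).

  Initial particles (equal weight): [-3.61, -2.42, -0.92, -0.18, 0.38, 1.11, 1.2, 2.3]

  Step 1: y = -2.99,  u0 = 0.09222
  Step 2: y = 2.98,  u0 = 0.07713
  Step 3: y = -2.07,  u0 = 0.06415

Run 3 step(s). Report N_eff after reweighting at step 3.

step 1: w=[0.4778, 0.5204, 0.0018, 0.0000, 0.0000, 0.0000, 0.0000, 0.0000]  mean=-2.9859  Neff=2.0034  idx=[0, 0, 0, 0, 1, 1, 1, 1]
step 2: w=[0.0000, 0.0000, 0.0000, 0.0000, 0.2500, 0.2500, 0.2500, 0.2500]  mean=-2.4200  Neff=4.0000  idx=[4, 4, 5, 5, 6, 6, 7, 7]
step 3: w=[0.1250, 0.1250, 0.1250, 0.1250, 0.1250, 0.1250, 0.1250, 0.1250]  mean=-2.4200  Neff=8.0000  idx=[0, 1, 2, 3, 4, 5, 6, 7]

N_eff = 8.0000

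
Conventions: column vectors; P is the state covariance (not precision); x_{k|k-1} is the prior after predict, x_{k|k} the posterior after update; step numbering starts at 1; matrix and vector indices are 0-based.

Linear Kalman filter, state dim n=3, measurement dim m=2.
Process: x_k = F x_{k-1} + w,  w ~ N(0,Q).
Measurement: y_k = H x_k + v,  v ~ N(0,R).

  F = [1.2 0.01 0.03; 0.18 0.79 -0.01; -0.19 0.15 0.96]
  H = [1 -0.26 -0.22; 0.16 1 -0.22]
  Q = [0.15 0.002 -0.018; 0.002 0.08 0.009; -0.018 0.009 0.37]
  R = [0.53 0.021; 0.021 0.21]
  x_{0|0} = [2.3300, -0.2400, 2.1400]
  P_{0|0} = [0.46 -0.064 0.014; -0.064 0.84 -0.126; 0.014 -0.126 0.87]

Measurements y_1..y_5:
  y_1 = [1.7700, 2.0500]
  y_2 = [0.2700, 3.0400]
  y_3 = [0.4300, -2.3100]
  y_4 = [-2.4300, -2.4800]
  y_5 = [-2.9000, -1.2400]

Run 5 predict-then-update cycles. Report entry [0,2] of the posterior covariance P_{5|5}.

P_post[0,2] = 0.4610

step 1: x^-=[2.8578, 0.2084, 1.5757]  P^-=[0.8127 0.0439 -0.0937; 0.0439 0.6030 -0.0006; -0.0937 -0.0006 1.1696]  S=[1.4584 0.1169; 0.1169 0.9113]  K=[0.5521 0.1426; -0.1324 0.6865; -0.2188 -0.2714]  nu=[-0.6870, 1.7310]  x^+=[2.7254, 1.4877, 1.2563]  P^+=[0.3312 0.0191 0.1389; 0.0191 0.1692 0.1403; 0.1389 0.1403 1.0187]
step 2: x^-=[3.3230, 1.6533, 0.9113]  P^-=[0.6383 0.0951 0.1007; 0.0951 0.1991 0.1361; 0.1007 0.1361 1.3133]  S=[1.1671 0.1782; 0.1782 0.4525]  K=[0.4763 0.1993; -0.0540 0.4288; -0.1547 -0.2412]  nu=[-2.4227, 1.0555]  x^+=[2.3795, 2.2367, 1.0315]  P^+=[0.3217 0.0520 0.2345; 0.0520 0.1208 0.1826; 0.2345 0.1826 1.2457]
step 3: x^-=[2.9087, 2.1850, 0.8737]  P^-=[0.6327 0.1242 0.2253; 0.1242 0.1770 0.1731; 0.2253 0.1731 1.4965]  S=[1.1031 0.1820; 0.1820 0.4233]  K=[0.4637 0.2161; -0.0275 0.3869; -0.0950 -0.2427]  nu=[-1.7184, -4.7682]  x^+=[1.0815, 0.3876, 2.1942]  P^+=[0.3393 0.0713 0.3203; 0.0713 0.1167 0.2155; 0.3203 0.2155 1.4532]
step 4: x^-=[1.3675, 0.4789, 1.9591]  P^-=[0.6648 0.1465 0.3296; 0.1465 0.1797 0.2076; 0.3296 0.2076 1.6653]  S=[1.0901 0.1837; 0.1837 0.4196]  K=[0.4707 0.2236; -0.0147 0.3816; -0.0439 -0.2336]  nu=[-3.2420, -2.7467]  x^+=[-0.7727, -0.5216, 2.7429]  P^+=[0.3636 0.0858 0.3960; 0.0858 0.1204 0.2467; 0.3960 0.2467 1.6365]
step 5: x^-=[-0.8502, -0.5786, 2.7018]  P^-=[0.7058 0.1657 0.4191; 0.1657 0.1861 0.2405; 0.4191 0.2405 1.8157]  S=[1.0932 0.1861; 0.1861 0.4198]  K=[0.4827 0.2301; -0.0064 0.3834; -0.0021 -0.2181]  nu=[-1.6058, 0.0690]  x^+=[-1.6095, -0.5419, 2.6901]  P^+=[0.3875 0.0979 0.4610; 0.0979 0.1253 0.2754; 0.4610 0.2754 1.7956]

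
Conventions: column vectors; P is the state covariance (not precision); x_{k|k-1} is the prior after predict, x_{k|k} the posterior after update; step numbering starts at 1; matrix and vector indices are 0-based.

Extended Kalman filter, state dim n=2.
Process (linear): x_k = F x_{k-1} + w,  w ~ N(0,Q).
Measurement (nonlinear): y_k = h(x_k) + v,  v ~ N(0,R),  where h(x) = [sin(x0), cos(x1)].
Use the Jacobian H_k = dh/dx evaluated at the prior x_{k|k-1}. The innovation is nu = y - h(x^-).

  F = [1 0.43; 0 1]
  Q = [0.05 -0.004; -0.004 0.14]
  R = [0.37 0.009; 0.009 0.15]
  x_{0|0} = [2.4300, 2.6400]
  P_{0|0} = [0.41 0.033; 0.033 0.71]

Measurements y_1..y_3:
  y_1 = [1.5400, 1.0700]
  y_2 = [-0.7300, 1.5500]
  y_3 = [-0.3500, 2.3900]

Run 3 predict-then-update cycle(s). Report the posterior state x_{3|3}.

x_post = [3.0084, -0.3473]

step 1: x^-=[3.5652, 2.6400]  P^-=[0.6197 0.3343; 0.3343 0.8500]  H_jac=[-0.9116 0.0000; 0.0000 -0.4808]  S=[0.8850 0.1555; 0.1555 0.3465]  K=[-0.6045 -0.1926; -0.1488 -1.1127]  nu=[1.9511, 1.9468]  x^+=[2.0110, 0.1835]  P^+=[0.2472 0.0714; 0.0714 0.3499]
step 2: x^-=[2.0899, 0.1835]  P^-=[0.4233 0.2178; 0.2178 0.4899]  H_jac=[-0.4961 0.0000; 0.0000 -0.1825]  S=[0.4742 0.0287; 0.0287 0.1663]  K=[-0.4329 -0.1642; -0.1974 -0.5034]  nu=[-1.5983, 0.5668]  x^+=[2.6887, 0.2137]  P^+=[0.3259 0.1564; 0.1564 0.4236]
step 3: x^-=[2.7806, 0.2137]  P^-=[0.5887 0.3345; 0.3345 0.5636]  H_jac=[-0.9355 0.0000; 0.0000 -0.2121]  S=[0.8853 0.0754; 0.0754 0.1753]  K=[-0.6100 -0.1424; -0.3067 -0.5498]  nu=[-0.7032, 1.4127]  x^+=[3.0084, -0.3473]  P^+=[0.2426 0.1266; 0.1266 0.4019]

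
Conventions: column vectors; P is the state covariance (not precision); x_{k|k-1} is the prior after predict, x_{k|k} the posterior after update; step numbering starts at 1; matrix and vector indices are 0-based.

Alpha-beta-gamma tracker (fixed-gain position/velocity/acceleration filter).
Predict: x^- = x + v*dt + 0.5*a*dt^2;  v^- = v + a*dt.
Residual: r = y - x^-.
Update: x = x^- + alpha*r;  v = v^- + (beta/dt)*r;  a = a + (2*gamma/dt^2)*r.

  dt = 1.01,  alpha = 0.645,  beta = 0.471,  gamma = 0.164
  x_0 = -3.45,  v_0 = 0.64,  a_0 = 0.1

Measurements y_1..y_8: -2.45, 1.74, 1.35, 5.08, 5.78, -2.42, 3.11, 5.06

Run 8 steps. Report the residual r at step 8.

step 1: x_pred=-2.7526  r=0.3026  x^+=-2.5574  v^+=0.8821  a^+=0.1973
step 2: x_pred=-1.5659  r=3.3059  x^+=0.5664  v^+=2.6230  a^+=1.2603
step 3: x_pred=3.8585  r=-2.5085  x^+=2.2405  v^+=2.7261  a^+=0.4537
step 4: x_pred=5.2253  r=-0.1453  x^+=5.1316  v^+=3.1166  a^+=0.4070
step 5: x_pred=8.4869  r=-2.7069  x^+=6.7409  v^+=2.2653  a^+=-0.4634
step 6: x_pred=8.7926  r=-11.2126  x^+=1.5605  v^+=-3.4315  a^+=-4.0686
step 7: x_pred=-3.9806  r=7.0906  x^+=0.5928  v^+=-4.2343  a^+=-1.7887
step 8: x_pred=-4.5961  r=9.6561  x^+=1.6321  v^+=-1.5379  a^+=1.3161

resid = 9.6561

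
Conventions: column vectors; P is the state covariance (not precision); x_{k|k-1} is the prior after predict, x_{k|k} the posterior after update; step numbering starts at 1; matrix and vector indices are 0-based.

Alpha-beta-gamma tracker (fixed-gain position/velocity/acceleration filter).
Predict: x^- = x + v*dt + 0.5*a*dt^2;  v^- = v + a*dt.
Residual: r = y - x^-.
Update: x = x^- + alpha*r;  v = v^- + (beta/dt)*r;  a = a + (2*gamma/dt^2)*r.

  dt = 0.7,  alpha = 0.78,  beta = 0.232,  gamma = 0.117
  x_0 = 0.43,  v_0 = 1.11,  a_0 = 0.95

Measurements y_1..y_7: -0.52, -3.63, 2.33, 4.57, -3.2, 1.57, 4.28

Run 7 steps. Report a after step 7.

a_post = 1.1784

step 1: x_pred=1.4398  r=-1.9598  x^+=-0.0889  v^+=1.1255  a^+=0.0141
step 2: x_pred=0.7024  r=-4.3324  x^+=-2.6769  v^+=-0.3005  a^+=-2.0548
step 3: x_pred=-3.3907  r=5.7207  x^+=1.0715  v^+=0.1571  a^+=0.6771
step 4: x_pred=1.3473  r=3.2227  x^+=3.8610  v^+=1.6991  a^+=2.2161
step 5: x_pred=5.5933  r=-8.7933  x^+=-1.2655  v^+=0.3360  a^+=-1.9832
step 6: x_pred=-1.5161  r=3.0861  x^+=0.8911  v^+=-0.0294  a^+=-0.5094
step 7: x_pred=0.7457  r=3.5343  x^+=3.5025  v^+=0.7854  a^+=1.1784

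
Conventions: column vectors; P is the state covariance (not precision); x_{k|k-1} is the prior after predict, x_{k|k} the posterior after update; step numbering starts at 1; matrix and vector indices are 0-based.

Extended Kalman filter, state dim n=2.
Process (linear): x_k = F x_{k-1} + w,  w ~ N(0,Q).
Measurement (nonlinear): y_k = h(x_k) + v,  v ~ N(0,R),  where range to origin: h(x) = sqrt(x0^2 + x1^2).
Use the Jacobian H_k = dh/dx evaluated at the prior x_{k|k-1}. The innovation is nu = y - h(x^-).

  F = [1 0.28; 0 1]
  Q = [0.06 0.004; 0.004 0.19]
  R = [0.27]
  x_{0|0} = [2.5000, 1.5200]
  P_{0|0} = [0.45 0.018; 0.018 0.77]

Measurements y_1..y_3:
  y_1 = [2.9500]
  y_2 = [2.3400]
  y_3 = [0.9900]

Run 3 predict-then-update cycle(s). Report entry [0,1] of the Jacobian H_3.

H_jac[0,1] = 0.2588

step 1: x^-=[2.9256, 1.5200]  P^-=[0.5804 0.2376; 0.2376 0.9600]  H_jac=[0.8874 0.4610]  S=[1.1255]  K=[0.5550; 0.5806]  nu=[-0.3469]  x^+=[2.7331, 1.3186]  P^+=[0.2338 -0.1250; -0.1250 0.5806]
step 2: x^-=[3.1023, 1.3186]  P^-=[0.2693 0.0416; 0.0416 0.7706]  H_jac=[0.9203 0.3912]  S=[0.6459]  K=[0.4089; 0.5259]  nu=[-1.0309]  x^+=[2.6808, 0.7765]  P^+=[0.1613 -0.0973; -0.0973 0.5920]
step 3: x^-=[2.8982, 0.7765]  P^-=[0.2132 0.0724; 0.0724 0.7820]  H_jac=[0.9659 0.2588]  S=[0.5575]  K=[0.4030; 0.4884]  nu=[-2.0104]  x^+=[2.0879, -0.2055]  P^+=[0.1227 -0.0373; -0.0373 0.6490]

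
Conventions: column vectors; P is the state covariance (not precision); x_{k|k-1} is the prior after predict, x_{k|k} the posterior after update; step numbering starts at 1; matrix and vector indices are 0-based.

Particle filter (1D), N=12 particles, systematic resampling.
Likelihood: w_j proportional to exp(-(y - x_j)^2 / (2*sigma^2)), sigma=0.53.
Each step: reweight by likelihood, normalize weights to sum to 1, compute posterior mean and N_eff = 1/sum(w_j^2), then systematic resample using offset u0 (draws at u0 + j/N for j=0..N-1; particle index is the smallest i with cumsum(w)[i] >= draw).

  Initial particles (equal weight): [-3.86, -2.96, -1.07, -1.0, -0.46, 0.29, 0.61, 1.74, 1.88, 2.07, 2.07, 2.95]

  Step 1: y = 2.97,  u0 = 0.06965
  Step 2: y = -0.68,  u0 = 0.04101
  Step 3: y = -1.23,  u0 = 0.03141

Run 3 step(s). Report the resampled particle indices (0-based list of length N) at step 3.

resampled_idx = [0, 0, 1, 2, 3, 3, 4, 5, 5, 6, 7, 8]

step 1: w=[0.0000, 0.0000, 0.0000, 0.0000, 0.0000, 0.0000, 0.0000, 0.0408, 0.0727, 0.1424, 0.1424, 0.6017]  mean=2.5722  Neff=2.4415  idx=[8, 9, 9, 10, 11, 11, 11, 11, 11, 11, 11, 11]
step 2: w=[0.6675, 0.1108, 0.1108, 0.1108, 0.0000, 0.0000, 0.0000, 0.0000, 0.0000, 0.0000, 0.0000, 0.0000]  mean=1.9432  Neff=2.0728  idx=[0, 0, 0, 0, 0, 0, 0, 0, 1, 2, 2, 3]
step 3: w=[0.1182, 0.1182, 0.1182, 0.1182, 0.1182, 0.1182, 0.1182, 0.1182, 0.0135, 0.0135, 0.0135, 0.0135]  mean=1.8903  Neff=8.8834  idx=[0, 0, 1, 2, 3, 3, 4, 5, 5, 6, 7, 8]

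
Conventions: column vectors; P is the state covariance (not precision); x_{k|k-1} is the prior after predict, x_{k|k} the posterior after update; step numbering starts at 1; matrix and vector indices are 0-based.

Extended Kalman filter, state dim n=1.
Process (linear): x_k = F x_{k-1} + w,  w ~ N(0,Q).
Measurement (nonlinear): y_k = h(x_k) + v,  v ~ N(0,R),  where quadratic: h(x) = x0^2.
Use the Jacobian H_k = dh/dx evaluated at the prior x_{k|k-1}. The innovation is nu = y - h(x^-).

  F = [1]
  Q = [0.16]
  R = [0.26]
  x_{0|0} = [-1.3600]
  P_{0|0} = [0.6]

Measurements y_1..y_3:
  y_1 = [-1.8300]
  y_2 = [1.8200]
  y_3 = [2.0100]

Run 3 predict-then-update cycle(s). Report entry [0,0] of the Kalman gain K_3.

step 1: x^-=[-1.3600]  P^-=[0.7600]  H_jac=[-2.7200]  S=[5.8828]  K=[-0.3514]  nu=[-3.6796]  x^+=[-0.0670]  P^+=[0.0336]
step 2: x^-=[-0.0670]  P^-=[0.1936]  H_jac=[-0.1340]  S=[0.2635]  K=[-0.0984]  nu=[1.8155]  x^+=[-0.2457]  P^+=[0.1910]
step 3: x^-=[-0.2457]  P^-=[0.3510]  H_jac=[-0.4915]  S=[0.3448]  K=[-0.5004]  nu=[1.9496]  x^+=[-1.2213]  P^+=[0.2647]

K[0,0] = -0.5004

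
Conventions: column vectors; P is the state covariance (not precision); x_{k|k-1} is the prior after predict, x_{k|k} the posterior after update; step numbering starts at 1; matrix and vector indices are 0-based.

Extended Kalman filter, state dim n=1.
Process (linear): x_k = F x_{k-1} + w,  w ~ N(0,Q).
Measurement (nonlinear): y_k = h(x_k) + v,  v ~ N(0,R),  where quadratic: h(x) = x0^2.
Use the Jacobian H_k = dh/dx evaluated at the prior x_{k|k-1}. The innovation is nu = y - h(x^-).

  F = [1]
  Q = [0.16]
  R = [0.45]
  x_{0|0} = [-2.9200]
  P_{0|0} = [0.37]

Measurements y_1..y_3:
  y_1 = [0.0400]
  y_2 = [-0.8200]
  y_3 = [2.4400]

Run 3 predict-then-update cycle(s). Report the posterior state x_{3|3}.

x_post = [-1.3506]

step 1: x^-=[-2.9200]  P^-=[0.5300]  H_jac=[-5.8400]  S=[18.5260]  K=[-0.1671]  nu=[-8.4864]  x^+=[-1.5021]  P^+=[0.0129]
step 2: x^-=[-1.5021]  P^-=[0.1729]  H_jac=[-3.0043]  S=[2.0103]  K=[-0.2583]  nu=[-3.0764]  x^+=[-0.7074]  P^+=[0.0387]
step 3: x^-=[-0.7074]  P^-=[0.1987]  H_jac=[-1.4147]  S=[0.8477]  K=[-0.3316]  nu=[1.9397]  x^+=[-1.3506]  P^+=[0.1055]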